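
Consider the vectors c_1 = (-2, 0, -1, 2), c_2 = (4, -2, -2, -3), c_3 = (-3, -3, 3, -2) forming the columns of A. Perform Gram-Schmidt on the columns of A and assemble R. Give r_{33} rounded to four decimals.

c_1 = (-2, 0, -1, 2); ‖c_1‖ = 3.0000, so q_1 = (-0.6667, 0.0000, -0.3333, 0.6667).
q_1·c_2 = (-0.6667)·4 + 0.0000·(-2) + (-0.3333)·(-2) + 0.6667·(-3) = -4.0000.
u_2 = c_2 + 4.0000·q_1 = (1.3333, -2.0000, -3.3333, -0.3333).
‖u_2‖ = 4.1231, so q_2 = (0.3234, -0.4851, -0.8085, -0.0808).
q_1·c_3 = (-0.6667)·(-3) + 0.0000·(-3) + (-0.3333)·3 + 0.6667·(-2) = -0.3333; q_2·c_3 = 0.3234·(-3) + (-0.4851)·(-3) + (-0.8085)·3 + (-0.0808)·(-2) = -1.7786.
u_3 = c_3 + 0.3333·q_1 + 1.7786·q_2 = (-2.6471, -3.8627, 1.4510, -1.9216).
r_{33} = ‖u_3‖ = 5.2655.

r_{33} = 5.2655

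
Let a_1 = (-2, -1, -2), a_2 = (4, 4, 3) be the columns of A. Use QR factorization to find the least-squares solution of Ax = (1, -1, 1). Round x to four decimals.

a_1 = (-2, -1, -2); ‖a_1‖ = 3.0000, so q_1 = (-0.6667, -0.3333, -0.6667).
q_1·a_2 = (-0.6667)·4 + (-0.3333)·4 + (-0.6667)·3 = -6.0000.
u_2 = a_2 + 6.0000·q_1 = (0.0000, 2.0000, -1.0000).
‖u_2‖ = 2.2361, so q_2 = (0.0000, 0.8944, -0.4472).
Qᵀb = (-1.0000, -1.3416).
Back-substitute: x_2 = -1.3416/2.2361 = -0.6000.
x_1 = (-1.0000 + 6.0000·(-0.6000))/3.0000 = -1.5333.

x = (-1.5333, -0.6000)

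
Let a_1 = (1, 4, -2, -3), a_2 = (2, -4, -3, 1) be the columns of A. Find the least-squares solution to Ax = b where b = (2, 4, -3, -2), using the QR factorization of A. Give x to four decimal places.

q_1 = a_1/‖a_1‖ = (1, 4, -2, -3)/5.4772 = (0.1826, 0.7303, -0.3651, -0.5477).
r_{12} = q_1·a_2 = -2.0083.
u_2 = a_2 + 2.0083·q_1 = (2.3667, -2.5333, -3.7333, -0.1000).
‖u_2‖ = 5.0957, so q_2 = (0.4644, -0.4971, -0.7326, -0.0196).
Qᵀb = (5.4772, 1.1775).
Back-substitute: x_2 = 1.1775/5.0957 = 0.2311.
x_1 = (5.4772 + 2.0083·0.2311)/5.4772 = 1.0847.

x = (1.0847, 0.2311)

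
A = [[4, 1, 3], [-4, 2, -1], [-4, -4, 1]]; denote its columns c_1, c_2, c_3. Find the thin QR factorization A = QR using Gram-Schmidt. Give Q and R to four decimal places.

Q = [[0.5774, 0.0000, 0.8165], [-0.5774, 0.7071, 0.4082], [-0.5774, -0.7071, 0.4082]], R = [[6.9282, 1.7321, 1.7321], [0.0000, 4.2426, -1.4142], [0.0000, 0.0000, 2.4495]]

c_1 = (4, -4, -4); ‖c_1‖ = 6.9282, so e_1 = (0.5774, -0.5774, -0.5774).
e_1·c_2 = 0.5774·1 + (-0.5774)·2 + (-0.5774)·(-4) = 1.7321.
u_2 = c_2 − 1.7321·e_1 = (0.0000, 3.0000, -3.0000).
‖u_2‖ = 4.2426, so e_2 = (0.0000, 0.7071, -0.7071).
e_1·c_3 = 0.5774·3 + (-0.5774)·(-1) + (-0.5774)·1 = 1.7321; e_2·c_3 = (0.0000)·3 + 0.7071·(-1) + (-0.7071)·1 = -1.4142.
u_3 = c_3 − 1.7321·e_1 + 1.4142·e_2 = (2.0000, 1.0000, 1.0000).
‖u_3‖ = 2.4495, so e_3 = (0.8165, 0.4082, 0.4082).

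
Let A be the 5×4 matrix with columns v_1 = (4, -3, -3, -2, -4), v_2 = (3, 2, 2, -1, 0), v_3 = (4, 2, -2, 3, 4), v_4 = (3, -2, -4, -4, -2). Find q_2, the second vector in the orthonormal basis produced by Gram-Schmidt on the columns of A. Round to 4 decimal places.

q_2 = (0.6736, 0.4986, 0.4986, -0.2187, 0.0350)

v_1 = (4, -3, -3, -2, -4); ‖v_1‖ = 7.3485, so q_1 = (0.5443, -0.4082, -0.4082, -0.2722, -0.5443).
q_1·v_2 = 0.5443·3 + (-0.4082)·2 + (-0.4082)·2 + (-0.2722)·(-1) + (-0.5443)·0 = 0.2722.
u_2 = v_2 − 0.2722·q_1 = (2.8519, 2.1111, 2.1111, -0.9259, 0.1481).
‖u_2‖ = 4.2339, so q_2 = (0.6736, 0.4986, 0.4986, -0.2187, 0.0350).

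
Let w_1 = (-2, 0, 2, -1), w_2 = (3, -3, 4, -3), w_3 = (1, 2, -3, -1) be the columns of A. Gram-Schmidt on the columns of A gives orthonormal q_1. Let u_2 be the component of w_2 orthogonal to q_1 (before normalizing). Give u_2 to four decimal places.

w_1 = (-2, 0, 2, -1); ‖w_1‖ = 3.0000, so q_1 = (-0.6667, 0.0000, 0.6667, -0.3333).
q_1·w_2 = (-0.6667)·3 + 0.0000·(-3) + 0.6667·4 + (-0.3333)·(-3) = 1.6667.
u_2 = w_2 − 1.6667·q_1 = (4.1111, -3.0000, 2.8889, -2.4444).

u_2 = (4.1111, -3.0000, 2.8889, -2.4444)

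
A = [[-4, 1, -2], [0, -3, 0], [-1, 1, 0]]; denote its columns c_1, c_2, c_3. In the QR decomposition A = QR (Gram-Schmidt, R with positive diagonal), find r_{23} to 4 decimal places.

r_{23} = 0.1143

c_1 = (-4, 0, -1); ‖c_1‖ = 4.1231, so e_1 = (-0.9701, 0.0000, -0.2425).
e_1·c_2 = (-0.9701)·1 + 0.0000·(-3) + (-0.2425)·1 = -1.2127.
u_2 = c_2 + 1.2127·e_1 = (-0.1765, -3.0000, 0.7059).
‖u_2‖ = 3.0870, so e_2 = (-0.0572, -0.9718, 0.2287).
r_{23} = e_2·c_3 = 0.1143.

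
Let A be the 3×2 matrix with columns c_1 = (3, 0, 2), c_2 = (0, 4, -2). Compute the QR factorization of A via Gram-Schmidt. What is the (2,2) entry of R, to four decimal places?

c_1 = (3, 0, 2); ‖c_1‖ = 3.6056, so q_1 = (0.8321, 0.0000, 0.5547).
q_1·c_2 = 0.8321·0 + 0.0000·4 + 0.5547·(-2) = -1.1094.
u_2 = c_2 + 1.1094·q_1 = (0.9231, 4.0000, -1.3846).
r_{22} = ‖u_2‖ = 4.3323.

r_{22} = 4.3323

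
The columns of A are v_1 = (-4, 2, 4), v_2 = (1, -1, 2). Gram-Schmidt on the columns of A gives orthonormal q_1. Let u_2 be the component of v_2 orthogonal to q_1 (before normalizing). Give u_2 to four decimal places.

v_1 = (-4, 2, 4); ‖v_1‖ = 6.0000, so q_1 = (-0.6667, 0.3333, 0.6667).
q_1·v_2 = (-0.6667)·1 + 0.3333·(-1) + 0.6667·2 = 0.3333.
u_2 = v_2 − 0.3333·q_1 = (1.2222, -1.1111, 1.7778).

u_2 = (1.2222, -1.1111, 1.7778)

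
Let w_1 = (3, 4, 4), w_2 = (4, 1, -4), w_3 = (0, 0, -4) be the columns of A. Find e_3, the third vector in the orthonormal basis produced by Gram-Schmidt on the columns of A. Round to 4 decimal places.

e_3 = (-0.5437, 0.7612, -0.3534)

w_1 = (3, 4, 4); ‖w_1‖ = 6.4031, so e_1 = (0.4685, 0.6247, 0.6247).
e_1·w_2 = 0.4685·4 + 0.6247·1 + 0.6247·(-4) = 0.0000.
u_2 = w_2 + 0.0000·e_1 = (4.0000, 1.0000, -4.0000).
‖u_2‖ = 5.7446, so e_2 = (0.6963, 0.1741, -0.6963).
e_1·w_3 = 0.4685·0 + 0.6247·0 + 0.6247·(-4) = -2.4988; e_2·w_3 = 0.6963·0 + 0.1741·0 + (-0.6963)·(-4) = 2.7852.
u_3 = w_3 + 2.4988·e_1 − 2.7852·e_2 = (-0.7687, 1.0761, -0.4996).
‖u_3‖ = 1.4137, so e_3 = (-0.5437, 0.7612, -0.3534).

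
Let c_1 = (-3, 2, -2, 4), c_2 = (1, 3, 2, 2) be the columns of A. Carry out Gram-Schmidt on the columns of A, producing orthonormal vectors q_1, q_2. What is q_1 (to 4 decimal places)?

q_1 = (-0.5222, 0.3482, -0.3482, 0.6963)

c_1 = (-3, 2, -2, 4); ‖c_1‖ = 5.7446, so q_1 = (-0.5222, 0.3482, -0.3482, 0.6963).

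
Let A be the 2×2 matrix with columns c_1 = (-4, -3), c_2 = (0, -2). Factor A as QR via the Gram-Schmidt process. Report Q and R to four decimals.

c_1 = (-4, -3); ‖c_1‖ = 5.0000, so q_1 = (-0.8000, -0.6000).
q_1·c_2 = (-0.8000)·0 + (-0.6000)·(-2) = 1.2000.
u_2 = c_2 − 1.2000·q_1 = (0.9600, -1.2800).
‖u_2‖ = 1.6000, so q_2 = (0.6000, -0.8000).

Q = [[-0.8000, 0.6000], [-0.6000, -0.8000]], R = [[5.0000, 1.2000], [0.0000, 1.6000]]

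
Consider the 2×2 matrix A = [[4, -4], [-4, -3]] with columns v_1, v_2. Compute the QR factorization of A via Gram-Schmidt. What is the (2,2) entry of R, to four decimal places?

r_{22} = 4.9497

e_1 = v_1/‖v_1‖ = (4, -4)/5.6569 = (0.7071, -0.7071).
r_{12} = e_1·v_2 = -0.7071.
u_2 = v_2 + 0.7071·e_1 = (-3.5000, -3.5000).
r_{22} = ‖u_2‖ = 4.9497.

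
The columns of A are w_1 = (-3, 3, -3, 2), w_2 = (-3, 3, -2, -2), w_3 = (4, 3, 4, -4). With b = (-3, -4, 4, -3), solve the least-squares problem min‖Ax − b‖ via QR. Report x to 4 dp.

x = (-1.9737, 1.2497, -0.6605)

e_1 = w_1/‖w_1‖ = (-3, 3, -3, 2)/5.5678 = (-0.5388, 0.5388, -0.5388, 0.3592).
r_{12} = e_1·w_2 = 3.5921.
u_2 = w_2 − 3.5921·e_1 = (-1.0645, 1.0645, -0.0645, -3.2903).
‖u_2‖ = 3.6189, so e_2 = (-0.2942, 0.2942, -0.0178, -0.9092).
r_{13} = e_1·w_3 = -4.1309; r_{23} = e_2·w_3 = 3.2713.
u_3 = w_3 + 4.1309·e_1 − 3.2713·e_2 = (2.7365, 4.2635, 1.8325, 0.4581).
‖u_3‖ = 5.4068, so e_3 = (0.5061, 0.7885, 0.3389, 0.0847).
Qᵀb = (-3.7717, 2.3621, -3.5710).
Back-substitute: x_3 = -3.5710/5.4068 = -0.6605.
x_2 = (2.3621 − 3.2713·(-0.6605))/3.6189 = 1.2497.
x_1 = (-3.7717 − 3.5921·1.2497 + 4.1309·(-0.6605))/5.5678 = -1.9737.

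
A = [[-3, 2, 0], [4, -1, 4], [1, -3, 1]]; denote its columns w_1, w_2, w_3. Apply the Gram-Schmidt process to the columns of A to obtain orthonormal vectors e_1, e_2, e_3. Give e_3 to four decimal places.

w_1 = (-3, 4, 1); ‖w_1‖ = 5.0990, so e_1 = (-0.5883, 0.7845, 0.1961).
e_1·w_2 = (-0.5883)·2 + 0.7845·(-1) + 0.1961·(-3) = -2.5495.
u_2 = w_2 + 2.5495·e_1 = (0.5000, 1.0000, -2.5000).
‖u_2‖ = 2.7386, so e_2 = (0.1826, 0.3651, -0.9129).
e_1·w_3 = (-0.5883)·0 + 0.7845·4 + 0.1961·1 = 3.3340; e_2·w_3 = 0.1826·0 + 0.3651·4 + (-0.9129)·1 = 0.5477.
u_3 = w_3 − 3.3340·e_1 − 0.5477·e_2 = (1.8615, 1.1846, 0.8462).
‖u_3‖ = 2.3632, so e_3 = (0.7877, 0.5013, 0.3581).

e_3 = (0.7877, 0.5013, 0.3581)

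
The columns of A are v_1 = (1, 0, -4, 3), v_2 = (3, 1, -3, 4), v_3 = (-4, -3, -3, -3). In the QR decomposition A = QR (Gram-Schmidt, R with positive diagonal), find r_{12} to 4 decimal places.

r_{12} = 5.2951

v_1 = (1, 0, -4, 3); ‖v_1‖ = 5.0990, so e_1 = (0.1961, 0.0000, -0.7845, 0.5883).
r_{12} = e_1·v_2 = 5.2951.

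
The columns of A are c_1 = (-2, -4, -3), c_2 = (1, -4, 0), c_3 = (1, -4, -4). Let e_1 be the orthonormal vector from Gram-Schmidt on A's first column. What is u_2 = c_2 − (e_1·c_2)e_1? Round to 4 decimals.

c_1 = (-2, -4, -3); ‖c_1‖ = 5.3852, so e_1 = (-0.3714, -0.7428, -0.5571).
e_1·c_2 = (-0.3714)·1 + (-0.7428)·(-4) + (-0.5571)·0 = 2.5997.
u_2 = c_2 − 2.5997·e_1 = (1.9655, -2.0690, 1.4483).

u_2 = (1.9655, -2.0690, 1.4483)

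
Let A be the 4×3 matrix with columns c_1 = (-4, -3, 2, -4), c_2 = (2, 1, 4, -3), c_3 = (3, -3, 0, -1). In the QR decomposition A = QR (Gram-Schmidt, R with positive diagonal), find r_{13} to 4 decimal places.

r_{13} = 0.1491

c_1 = (-4, -3, 2, -4); ‖c_1‖ = 6.7082, so e_1 = (-0.5963, -0.4472, 0.2981, -0.5963).
r_{13} = e_1·c_3 = 0.1491.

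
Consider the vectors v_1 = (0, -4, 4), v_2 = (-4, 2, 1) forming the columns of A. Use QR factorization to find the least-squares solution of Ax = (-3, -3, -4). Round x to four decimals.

e_1 = v_1/‖v_1‖ = (0, -4, 4)/5.6569 = (0.0000, -0.7071, 0.7071).
r_{12} = e_1·v_2 = -0.7071.
u_2 = v_2 + 0.7071·e_1 = (-4.0000, 1.5000, 1.5000).
‖u_2‖ = 4.5277, so e_2 = (-0.8835, 0.3313, 0.3313).
Qᵀb = (-0.7071, 0.3313).
Back-substitute: x_2 = 0.3313/4.5277 = 0.0732.
x_1 = (-0.7071 + 0.7071·0.0732)/5.6569 = -0.1159.

x = (-0.1159, 0.0732)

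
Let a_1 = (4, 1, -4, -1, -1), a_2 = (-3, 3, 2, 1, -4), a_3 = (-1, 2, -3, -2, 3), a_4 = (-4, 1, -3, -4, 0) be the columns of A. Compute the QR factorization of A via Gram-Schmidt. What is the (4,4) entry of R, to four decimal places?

r_{44} = 4.0288

a_1 = (4, 1, -4, -1, -1); ‖a_1‖ = 5.9161, so q_1 = (0.6761, 0.1690, -0.6761, -0.1690, -0.1690).
q_1·a_2 = 0.6761·(-3) + 0.1690·3 + (-0.6761)·2 + (-0.1690)·1 + (-0.1690)·(-4) = -2.3664.
u_2 = a_2 + 2.3664·q_1 = (-1.4000, 3.4000, 0.4000, 0.6000, -4.4000).
‖u_2‖ = 5.7793, so q_2 = (-0.2422, 0.5883, 0.0692, 0.1038, -0.7613).
q_1·a_3 = 0.6761·(-1) + 0.1690·2 + (-0.6761)·(-3) + (-0.1690)·(-2) + (-0.1690)·3 = 1.5213; q_2·a_3 = (-0.2422)·(-1) + 0.5883·2 + 0.0692·(-3) + 0.1038·(-2) + (-0.7613)·3 = -1.2804.
u_3 = a_3 − 1.5213·q_1 + 1.2804·q_2 = (-2.3388, 2.4962, -1.8828, -1.6099, 2.2823).
‖u_3‖ = 4.8006, so q_3 = (-0.4872, 0.5200, -0.3922, -0.3354, 0.4754).
q_1·a_4 = 0.6761·(-4) + 0.1690·1 + (-0.6761)·(-3) + (-0.1690)·(-4) + (-0.1690)·0 = 0.1690; q_2·a_4 = (-0.2422)·(-4) + 0.5883·1 + 0.0692·(-3) + 0.1038·(-4) + (-0.7613)·0 = 0.9344; q_3·a_4 = (-0.4872)·(-4) + 0.5200·1 + (-0.3922)·(-3) + (-0.3354)·(-4) + 0.4754·0 = 4.9867.
u_4 = a_4 − 0.1690·q_1 − 0.9344·q_2 − 4.9867·q_3 = (-1.4586, -2.1712, -0.9946, -2.3961, -1.6308).
r_{44} = ‖u_4‖ = 4.0288.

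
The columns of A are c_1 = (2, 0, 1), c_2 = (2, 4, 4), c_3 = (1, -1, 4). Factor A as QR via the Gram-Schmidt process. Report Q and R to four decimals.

Q = [[0.8944, -0.2491, -0.3714], [0.0000, 0.8305, -0.5571], [0.4472, 0.4983, 0.7428]], R = [[2.2361, 3.5777, 2.6833], [0.0000, 4.8166, 0.9135], [0.0000, 0.0000, 3.1568]]

c_1 = (2, 0, 1); ‖c_1‖ = 2.2361, so e_1 = (0.8944, 0.0000, 0.4472).
e_1·c_2 = 0.8944·2 + 0.0000·4 + 0.4472·4 = 3.5777.
u_2 = c_2 − 3.5777·e_1 = (-1.2000, 4.0000, 2.4000).
‖u_2‖ = 4.8166, so e_2 = (-0.2491, 0.8305, 0.4983).
e_1·c_3 = 0.8944·1 + 0.0000·(-1) + 0.4472·4 = 2.6833; e_2·c_3 = (-0.2491)·1 + 0.8305·(-1) + 0.4983·4 = 0.9135.
u_3 = c_3 − 2.6833·e_1 − 0.9135·e_2 = (-1.1724, -1.7586, 2.3448).
‖u_3‖ = 3.1568, so e_3 = (-0.3714, -0.5571, 0.7428).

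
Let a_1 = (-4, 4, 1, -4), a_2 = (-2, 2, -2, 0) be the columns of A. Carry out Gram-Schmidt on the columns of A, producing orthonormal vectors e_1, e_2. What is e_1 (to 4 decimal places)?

e_1 = (-0.5714, 0.5714, 0.1429, -0.5714)

a_1 = (-4, 4, 1, -4); ‖a_1‖ = 7.0000, so e_1 = (-0.5714, 0.5714, 0.1429, -0.5714).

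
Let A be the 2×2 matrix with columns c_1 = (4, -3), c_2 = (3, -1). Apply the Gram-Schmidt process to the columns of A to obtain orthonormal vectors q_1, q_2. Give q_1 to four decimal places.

q_1 = (0.8000, -0.6000)

q_1 = c_1/‖c_1‖ = (4, -3)/5.0000 = (0.8000, -0.6000).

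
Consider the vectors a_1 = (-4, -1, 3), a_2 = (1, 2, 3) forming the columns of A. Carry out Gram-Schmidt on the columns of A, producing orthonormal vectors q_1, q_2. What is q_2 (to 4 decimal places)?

a_1 = (-4, -1, 3); ‖a_1‖ = 5.0990, so q_1 = (-0.7845, -0.1961, 0.5883).
q_1·a_2 = (-0.7845)·1 + (-0.1961)·2 + 0.5883·3 = 0.5883.
u_2 = a_2 − 0.5883·q_1 = (1.4615, 2.1154, 2.6538).
‖u_2‖ = 3.6951, so q_2 = (0.3955, 0.5725, 0.7182).

q_2 = (0.3955, 0.5725, 0.7182)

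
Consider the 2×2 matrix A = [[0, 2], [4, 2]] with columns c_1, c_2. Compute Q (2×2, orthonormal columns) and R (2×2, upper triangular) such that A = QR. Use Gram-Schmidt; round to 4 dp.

Q = [[0.0000, 1.0000], [1.0000, 0.0000]], R = [[4.0000, 2.0000], [0.0000, 2.0000]]

e_1 = c_1/‖c_1‖ = (0, 4)/4.0000 = (0.0000, 1.0000).
r_{12} = e_1·c_2 = 2.0000.
u_2 = c_2 − 2.0000·e_1 = (2.0000, 0.0000).
‖u_2‖ = 2.0000, so e_2 = (1.0000, 0.0000).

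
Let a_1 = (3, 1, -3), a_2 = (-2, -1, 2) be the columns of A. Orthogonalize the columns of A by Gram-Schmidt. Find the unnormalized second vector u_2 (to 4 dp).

a_1 = (3, 1, -3); ‖a_1‖ = 4.3589, so q_1 = (0.6882, 0.2294, -0.6882).
q_1·a_2 = 0.6882·(-2) + 0.2294·(-1) + (-0.6882)·2 = -2.9824.
u_2 = a_2 + 2.9824·q_1 = (0.0526, -0.3158, -0.0526).

u_2 = (0.0526, -0.3158, -0.0526)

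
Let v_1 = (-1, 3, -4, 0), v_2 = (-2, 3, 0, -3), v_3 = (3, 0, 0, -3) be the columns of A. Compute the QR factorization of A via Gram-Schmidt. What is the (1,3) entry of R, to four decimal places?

r_{13} = -0.5883

v_1 = (-1, 3, -4, 0); ‖v_1‖ = 5.0990, so e_1 = (-0.1961, 0.5883, -0.7845, 0.0000).
r_{13} = e_1·v_3 = -0.5883.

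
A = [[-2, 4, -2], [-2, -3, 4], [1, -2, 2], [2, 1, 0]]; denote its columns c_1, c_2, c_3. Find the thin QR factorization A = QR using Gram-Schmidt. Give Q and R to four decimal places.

q_1 = c_1/‖c_1‖ = (-2, -2, 1, 2)/3.6056 = (-0.5547, -0.5547, 0.2774, 0.5547).
r_{12} = q_1·c_2 = -0.5547.
u_2 = c_2 + 0.5547·q_1 = (3.6923, -3.3077, -1.8462, 1.3077).
‖u_2‖ = 5.4491, so q_2 = (0.6776, -0.6070, -0.3388, 0.2400).
r_{13} = q_1·c_3 = -0.5547; r_{23} = q_2·c_3 = -4.4609.
u_3 = c_3 + 0.5547·q_1 + 4.4609·q_2 = (0.7150, 0.9845, 0.6425, 1.3782).
‖u_3‖ = 1.9475, so q_3 = (0.3672, 0.5055, 0.3299, 0.7077).

Q = [[-0.5547, 0.6776, 0.3672], [-0.5547, -0.6070, 0.5055], [0.2774, -0.3388, 0.3299], [0.5547, 0.2400, 0.7077]], R = [[3.6056, -0.5547, -0.5547], [0.0000, 5.4491, -4.4609], [0.0000, 0.0000, 1.9475]]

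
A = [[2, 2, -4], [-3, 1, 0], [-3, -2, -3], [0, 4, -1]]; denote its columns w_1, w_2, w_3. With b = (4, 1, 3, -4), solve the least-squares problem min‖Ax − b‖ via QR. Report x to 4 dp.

x = (0.1151, -0.7909, -0.9946)

w_1 = (2, -3, -3, 0); ‖w_1‖ = 4.6904, so e_1 = (0.4264, -0.6396, -0.6396, 0.0000).
e_1·w_2 = 0.4264·2 + (-0.6396)·1 + (-0.6396)·(-2) + 0.0000·4 = 1.4924.
u_2 = w_2 − 1.4924·e_1 = (1.3636, 1.9545, -1.0455, 4.0000).
‖u_2‖ = 4.7721, so e_2 = (0.2858, 0.4096, -0.2191, 0.8382).
e_1·w_3 = 0.4264·(-4) + (-0.6396)·0 + (-0.6396)·(-3) + 0.0000·(-1) = 0.2132; e_2·w_3 = 0.2858·(-4) + 0.4096·0 + (-0.2191)·(-3) + 0.8382·(-1) = -1.3240.
u_3 = w_3 − 0.2132·e_1 + 1.3240·e_2 = (-3.7126, 0.6786, -3.1537, 0.1098).
‖u_3‖ = 4.9195, so e_3 = (-0.7547, 0.1379, -0.6411, 0.0223).
Qᵀb = (-0.8528, -2.4575, -4.8931).
Back-substitute: x_3 = -4.8931/4.9195 = -0.9946.
x_2 = (-2.4575 + 1.3240·(-0.9946))/4.7721 = -0.7909.
x_1 = (-0.8528 − 1.4924·(-0.7909) − 0.2132·(-0.9946))/4.6904 = 0.1151.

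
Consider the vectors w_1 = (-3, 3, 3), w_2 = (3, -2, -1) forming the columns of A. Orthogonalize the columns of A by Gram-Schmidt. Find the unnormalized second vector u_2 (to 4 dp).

u_2 = (1.0000, 0.0000, 1.0000)

w_1 = (-3, 3, 3); ‖w_1‖ = 5.1962, so q_1 = (-0.5774, 0.5774, 0.5774).
q_1·w_2 = (-0.5774)·3 + 0.5774·(-2) + 0.5774·(-1) = -3.4641.
u_2 = w_2 + 3.4641·q_1 = (1.0000, 0.0000, 1.0000).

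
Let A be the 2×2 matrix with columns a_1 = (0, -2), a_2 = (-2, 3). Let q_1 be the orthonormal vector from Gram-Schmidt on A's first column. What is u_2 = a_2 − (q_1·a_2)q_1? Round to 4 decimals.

a_1 = (0, -2); ‖a_1‖ = 2.0000, so q_1 = (0.0000, -1.0000).
q_1·a_2 = 0.0000·(-2) + (-1.0000)·3 = -3.0000.
u_2 = a_2 + 3.0000·q_1 = (-2.0000, 0.0000).

u_2 = (-2.0000, 0.0000)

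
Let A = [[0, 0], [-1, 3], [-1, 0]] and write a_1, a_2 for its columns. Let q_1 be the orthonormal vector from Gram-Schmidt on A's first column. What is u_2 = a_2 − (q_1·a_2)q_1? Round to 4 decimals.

q_1 = a_1/‖a_1‖ = (0, -1, -1)/1.4142 = (0.0000, -0.7071, -0.7071).
r_{12} = q_1·a_2 = -2.1213.
u_2 = a_2 + 2.1213·q_1 = (0.0000, 1.5000, -1.5000).

u_2 = (0.0000, 1.5000, -1.5000)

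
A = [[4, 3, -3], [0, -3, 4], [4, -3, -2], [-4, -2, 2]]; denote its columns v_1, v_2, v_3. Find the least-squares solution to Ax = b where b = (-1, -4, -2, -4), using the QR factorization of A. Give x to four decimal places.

v_1 = (4, 0, 4, -4); ‖v_1‖ = 6.9282, so e_1 = (0.5774, 0.0000, 0.5774, -0.5774).
e_1·v_2 = 0.5774·3 + 0.0000·(-3) + 0.5774·(-3) + (-0.5774)·(-2) = 1.1547.
u_2 = v_2 − 1.1547·e_1 = (2.3333, -3.0000, -3.6667, -1.3333).
‖u_2‖ = 5.4467, so e_2 = (0.4284, -0.5508, -0.6732, -0.2448).
e_1·v_3 = 0.5774·(-3) + 0.0000·4 + 0.5774·(-2) + (-0.5774)·2 = -4.0415; e_2·v_3 = 0.4284·(-3) + (-0.5508)·4 + (-0.6732)·(-2) + (-0.2448)·2 = -2.6316.
u_3 = v_3 + 4.0415·e_1 + 2.6316·e_2 = (0.4607, 2.5506, -1.4382, -0.9775).
‖u_3‖ = 3.1211, so e_3 = (0.1476, 0.8172, -0.4608, -0.3132).
Qᵀb = (0.5774, 4.1003, -1.2420).
Back-substitute: x_3 = -1.2420/3.1211 = -0.3979.
x_2 = (4.1003 + 2.6316·(-0.3979))/5.4467 = 0.5606.
x_1 = (0.5774 − 1.1547·0.5606 + 4.0415·(-0.3979))/6.9282 = -0.2422.

x = (-0.2422, 0.5606, -0.3979)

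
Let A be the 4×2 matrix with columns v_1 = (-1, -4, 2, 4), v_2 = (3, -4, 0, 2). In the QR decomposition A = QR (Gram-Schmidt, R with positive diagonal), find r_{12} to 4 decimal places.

v_1 = (-1, -4, 2, 4); ‖v_1‖ = 6.0828, so e_1 = (-0.1644, -0.6576, 0.3288, 0.6576).
r_{12} = e_1·v_2 = 3.4524.

r_{12} = 3.4524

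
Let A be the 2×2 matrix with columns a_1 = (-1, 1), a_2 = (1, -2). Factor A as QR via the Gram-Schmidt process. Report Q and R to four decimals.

a_1 = (-1, 1); ‖a_1‖ = 1.4142, so e_1 = (-0.7071, 0.7071).
e_1·a_2 = (-0.7071)·1 + 0.7071·(-2) = -2.1213.
u_2 = a_2 + 2.1213·e_1 = (-0.5000, -0.5000).
‖u_2‖ = 0.7071, so e_2 = (-0.7071, -0.7071).

Q = [[-0.7071, -0.7071], [0.7071, -0.7071]], R = [[1.4142, -2.1213], [0.0000, 0.7071]]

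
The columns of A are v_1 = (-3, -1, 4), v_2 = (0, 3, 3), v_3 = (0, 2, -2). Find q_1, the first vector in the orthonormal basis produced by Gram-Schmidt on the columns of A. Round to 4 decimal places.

q_1 = v_1/‖v_1‖ = (-3, -1, 4)/5.0990 = (-0.5883, -0.1961, 0.7845).

q_1 = (-0.5883, -0.1961, 0.7845)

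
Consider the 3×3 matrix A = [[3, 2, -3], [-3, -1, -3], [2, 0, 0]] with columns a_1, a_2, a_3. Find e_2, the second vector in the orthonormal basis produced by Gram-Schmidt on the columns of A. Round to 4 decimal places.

e_2 = (0.6730, 0.1980, -0.7126)

a_1 = (3, -3, 2); ‖a_1‖ = 4.6904, so e_1 = (0.6396, -0.6396, 0.4264).
e_1·a_2 = 0.6396·2 + (-0.6396)·(-1) + 0.4264·0 = 1.9188.
u_2 = a_2 − 1.9188·e_1 = (0.7727, 0.2273, -0.8182).
‖u_2‖ = 1.1481, so e_2 = (0.6730, 0.1980, -0.7126).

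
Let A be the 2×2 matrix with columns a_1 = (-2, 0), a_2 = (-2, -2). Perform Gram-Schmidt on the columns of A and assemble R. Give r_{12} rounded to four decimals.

a_1 = (-2, 0); ‖a_1‖ = 2.0000, so q_1 = (-1.0000, 0.0000).
r_{12} = q_1·a_2 = 2.0000.

r_{12} = 2.0000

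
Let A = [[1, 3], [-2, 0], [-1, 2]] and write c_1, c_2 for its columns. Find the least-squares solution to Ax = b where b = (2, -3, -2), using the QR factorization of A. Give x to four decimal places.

x = (1.6623, 0.0260)

c_1 = (1, -2, -1); ‖c_1‖ = 2.4495, so e_1 = (0.4082, -0.8165, -0.4082).
e_1·c_2 = 0.4082·3 + (-0.8165)·0 + (-0.4082)·2 = 0.4082.
u_2 = c_2 − 0.4082·e_1 = (2.8333, 0.3333, 2.1667).
‖u_2‖ = 3.5824, so e_2 = (0.7909, 0.0930, 0.6048).
Qᵀb = (4.0825, 0.0930).
Back-substitute: x_2 = 0.0930/3.5824 = 0.0260.
x_1 = (4.0825 − 0.4082·0.0260)/2.4495 = 1.6623.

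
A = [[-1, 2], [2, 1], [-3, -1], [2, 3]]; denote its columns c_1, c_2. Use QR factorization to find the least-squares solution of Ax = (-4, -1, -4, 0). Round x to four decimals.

x = (1.3492, -1.1429)

c_1 = (-1, 2, -3, 2); ‖c_1‖ = 4.2426, so q_1 = (-0.2357, 0.4714, -0.7071, 0.4714).
q_1·c_2 = (-0.2357)·2 + 0.4714·1 + (-0.7071)·(-1) + 0.4714·3 = 2.1213.
u_2 = c_2 − 2.1213·q_1 = (2.5000, 0.0000, 0.5000, 2.0000).
‖u_2‖ = 3.2404, so q_2 = (0.7715, 0.0000, 0.1543, 0.6172).
Qᵀb = (3.2998, -3.7033).
Back-substitute: x_2 = -3.7033/3.2404 = -1.1429.
x_1 = (3.2998 − 2.1213·(-1.1429))/4.2426 = 1.3492.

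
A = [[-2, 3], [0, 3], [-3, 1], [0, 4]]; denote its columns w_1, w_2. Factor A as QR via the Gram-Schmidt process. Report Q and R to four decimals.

Q = [[-0.5547, 0.3012], [0.0000, 0.5593], [-0.8321, -0.2008], [0.0000, 0.7458]], R = [[3.6056, -2.4962], [0.0000, 5.3637]]

e_1 = w_1/‖w_1‖ = (-2, 0, -3, 0)/3.6056 = (-0.5547, 0.0000, -0.8321, 0.0000).
r_{12} = e_1·w_2 = -2.4962.
u_2 = w_2 + 2.4962·e_1 = (1.6154, 3.0000, -1.0769, 4.0000).
‖u_2‖ = 5.3637, so e_2 = (0.3012, 0.5593, -0.2008, 0.7458).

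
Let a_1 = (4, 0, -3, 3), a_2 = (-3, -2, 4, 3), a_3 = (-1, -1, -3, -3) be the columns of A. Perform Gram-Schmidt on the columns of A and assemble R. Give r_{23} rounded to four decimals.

a_1 = (4, 0, -3, 3); ‖a_1‖ = 5.8310, so e_1 = (0.6860, 0.0000, -0.5145, 0.5145).
e_1·a_2 = 0.6860·(-3) + 0.0000·(-2) + (-0.5145)·4 + 0.5145·3 = -2.5725.
u_2 = a_2 + 2.5725·e_1 = (-1.2353, -2.0000, 2.6765, 4.3235).
‖u_2‖ = 5.6020, so e_2 = (-0.2205, -0.3570, 0.4778, 0.7718).
r_{23} = e_2·a_3 = -3.1711.

r_{23} = -3.1711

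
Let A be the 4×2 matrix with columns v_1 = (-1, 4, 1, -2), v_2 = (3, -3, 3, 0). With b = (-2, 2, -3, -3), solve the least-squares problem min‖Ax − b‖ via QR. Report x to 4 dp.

v_1 = (-1, 4, 1, -2); ‖v_1‖ = 4.6904, so e_1 = (-0.2132, 0.8528, 0.2132, -0.4264).
e_1·v_2 = (-0.2132)·3 + 0.8528·(-3) + 0.2132·3 + (-0.4264)·0 = -2.5584.
u_2 = v_2 + 2.5584·e_1 = (2.4545, -0.8182, 3.5455, -1.0909).
‖u_2‖ = 4.5227, so e_2 = (0.5427, -0.1809, 0.7839, -0.2412).
Qᵀb = (2.7716, -3.0754).
Back-substitute: x_2 = -3.0754/4.5227 = -0.6800.
x_1 = (2.7716 + 2.5584·(-0.6800))/4.6904 = 0.2200.

x = (0.2200, -0.6800)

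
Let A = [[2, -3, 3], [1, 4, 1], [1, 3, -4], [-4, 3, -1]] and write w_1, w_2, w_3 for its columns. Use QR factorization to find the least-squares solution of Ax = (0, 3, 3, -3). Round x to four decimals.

x = (1.1121, 0.4975, -0.1420)

w_1 = (2, 1, 1, -4); ‖w_1‖ = 4.6904, so q_1 = (0.4264, 0.2132, 0.2132, -0.8528).
q_1·w_2 = 0.4264·(-3) + 0.2132·4 + 0.2132·3 + (-0.8528)·3 = -2.3452.
u_2 = w_2 + 2.3452·q_1 = (-2.0000, 4.5000, 3.5000, 1.0000).
‖u_2‖ = 6.1237, so q_2 = (-0.3266, 0.7348, 0.5715, 0.1633).
q_1·w_3 = 0.4264·3 + 0.2132·1 + 0.2132·(-4) + (-0.8528)·(-1) = 1.4924; q_2·w_3 = (-0.3266)·3 + 0.7348·1 + 0.5715·(-4) + 0.1633·(-1) = -2.6944.
u_3 = w_3 − 1.4924·q_1 + 2.6944·q_2 = (1.4836, 2.6618, -2.7782, 0.7127).
‖u_3‖ = 4.1848, so q_3 = (0.3545, 0.6361, -0.6639, 0.1703).
Qᵀb = (3.8376, 3.4293, -0.5944).
Back-substitute: x_3 = -0.5944/4.1848 = -0.1420.
x_2 = (3.4293 + 2.6944·(-0.1420))/6.1237 = 0.4975.
x_1 = (3.8376 + 2.3452·0.4975 − 1.4924·(-0.1420))/4.6904 = 1.1121.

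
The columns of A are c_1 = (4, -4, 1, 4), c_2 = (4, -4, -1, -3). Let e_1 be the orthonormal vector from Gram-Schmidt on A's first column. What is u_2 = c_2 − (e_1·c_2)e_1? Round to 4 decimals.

c_1 = (4, -4, 1, 4); ‖c_1‖ = 7.0000, so e_1 = (0.5714, -0.5714, 0.1429, 0.5714).
e_1·c_2 = 0.5714·4 + (-0.5714)·(-4) + 0.1429·(-1) + 0.5714·(-3) = 2.7143.
u_2 = c_2 − 2.7143·e_1 = (2.4490, -2.4490, -1.3878, -4.5510).

u_2 = (2.4490, -2.4490, -1.3878, -4.5510)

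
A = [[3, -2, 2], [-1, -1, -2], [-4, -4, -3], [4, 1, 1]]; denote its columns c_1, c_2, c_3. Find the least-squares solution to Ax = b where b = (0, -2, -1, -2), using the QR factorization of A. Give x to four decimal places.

e_1 = c_1/‖c_1‖ = (3, -1, -4, 4)/6.4807 = (0.4629, -0.1543, -0.6172, 0.6172).
r_{12} = e_1·c_2 = 2.3146.
u_2 = c_2 − 2.3146·e_1 = (-3.0714, -0.6429, -2.5714, -0.4286).
‖u_2‖ = 4.0796, so e_2 = (-0.7529, -0.1576, -0.6303, -0.1051).
r_{13} = e_1·c_3 = 3.7033; r_{23} = e_2·c_3 = 0.5953.
u_3 = c_3 − 3.7033·e_1 − 0.5953·e_2 = (0.7339, -1.3348, -0.3391, -1.2232).
‖u_3‖ = 1.9828, so e_3 = (0.3701, -0.6732, -0.1710, -0.6169).
Qᵀb = (-0.3086, 1.1556, 2.7512).
Back-substitute: x_3 = 2.7512/1.9828 = 1.3876.
x_2 = (1.1556 − 0.5953·1.3876)/4.0796 = 0.0808.
x_1 = (-0.3086 − 2.3146·0.0808 − 3.7033·1.3876)/6.4807 = -0.8694.

x = (-0.8694, 0.0808, 1.3876)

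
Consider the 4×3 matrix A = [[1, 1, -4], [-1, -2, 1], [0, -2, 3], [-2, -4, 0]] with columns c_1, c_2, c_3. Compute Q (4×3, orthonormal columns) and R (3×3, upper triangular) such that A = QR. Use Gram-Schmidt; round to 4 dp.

c_1 = (1, -1, 0, -2); ‖c_1‖ = 2.4495, so e_1 = (0.4082, -0.4082, 0.0000, -0.8165).
e_1·c_2 = 0.4082·1 + (-0.4082)·(-2) + 0.0000·(-2) + (-0.8165)·(-4) = 4.4907.
u_2 = c_2 − 4.4907·e_1 = (-0.8333, -0.1667, -2.0000, -0.3333).
‖u_2‖ = 2.1985, so e_2 = (-0.3790, -0.0758, -0.9097, -0.1516).
e_1·c_3 = 0.4082·(-4) + (-0.4082)·1 + 0.0000·3 + (-0.8165)·0 = -2.0412; e_2·c_3 = (-0.3790)·(-4) + (-0.0758)·1 + (-0.9097)·3 + (-0.1516)·0 = -1.2888.
u_3 = c_3 + 2.0412·e_1 + 1.2888·e_2 = (-3.6552, 0.0690, 1.8276, -1.8621).
‖u_3‖ = 4.4914, so e_3 = (-0.8138, 0.0154, 0.4069, -0.4146).

Q = [[0.4082, -0.3790, -0.8138], [-0.4082, -0.0758, 0.0154], [0.0000, -0.9097, 0.4069], [-0.8165, -0.1516, -0.4146]], R = [[2.4495, 4.4907, -2.0412], [0.0000, 2.1985, -1.2888], [0.0000, 0.0000, 4.4914]]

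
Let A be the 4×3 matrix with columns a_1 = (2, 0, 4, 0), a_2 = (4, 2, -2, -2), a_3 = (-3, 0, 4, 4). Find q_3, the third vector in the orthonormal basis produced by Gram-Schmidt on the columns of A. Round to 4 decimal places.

q_3 = (0.0000, 0.7071, 0.0000, 0.7071)

a_1 = (2, 0, 4, 0); ‖a_1‖ = 4.4721, so q_1 = (0.4472, 0.0000, 0.8944, 0.0000).
q_1·a_2 = 0.4472·4 + 0.0000·2 + 0.8944·(-2) + 0.0000·(-2) = 0.0000.
u_2 = a_2 + 0.0000·q_1 = (4.0000, 2.0000, -2.0000, -2.0000).
‖u_2‖ = 5.2915, so q_2 = (0.7559, 0.3780, -0.3780, -0.3780).
q_1·a_3 = 0.4472·(-3) + 0.0000·0 + 0.8944·4 + 0.0000·4 = 2.2361; q_2·a_3 = 0.7559·(-3) + 0.3780·0 + (-0.3780)·4 + (-0.3780)·4 = -5.2915.
u_3 = a_3 − 2.2361·q_1 + 5.2915·q_2 = (0.0000, 2.0000, 0.0000, 2.0000).
‖u_3‖ = 2.8284, so q_3 = (0.0000, 0.7071, 0.0000, 0.7071).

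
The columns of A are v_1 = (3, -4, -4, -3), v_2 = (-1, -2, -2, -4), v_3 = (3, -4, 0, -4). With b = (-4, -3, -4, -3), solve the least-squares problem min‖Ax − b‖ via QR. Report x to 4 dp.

q_1 = v_1/‖v_1‖ = (3, -4, -4, -3)/7.0711 = (0.4243, -0.5657, -0.5657, -0.4243).
r_{12} = q_1·v_2 = 3.5355.
u_2 = v_2 − 3.5355·q_1 = (-2.5000, 0.0000, 0.0000, -2.5000).
‖u_2‖ = 3.5355, so q_2 = (-0.7071, 0.0000, 0.0000, -0.7071).
r_{13} = q_1·v_3 = 5.2326; r_{23} = q_2·v_3 = 0.7071.
u_3 = v_3 − 5.2326·q_1 − 0.7071·q_2 = (1.2800, -1.0400, 2.9600, -1.2800).
‖u_3‖ = 3.6222, so q_3 = (0.3534, -0.2871, 0.8172, -0.3534).
Qᵀb = (3.5355, 4.9497, -2.7608).
Back-substitute: x_3 = -2.7608/3.6222 = -0.7622.
x_2 = (4.9497 − 0.7071·(-0.7622))/3.5355 = 1.5524.
x_1 = (3.5355 − 3.5355·1.5524 − 5.2326·(-0.7622))/7.0711 = 0.2878.

x = (0.2878, 1.5524, -0.7622)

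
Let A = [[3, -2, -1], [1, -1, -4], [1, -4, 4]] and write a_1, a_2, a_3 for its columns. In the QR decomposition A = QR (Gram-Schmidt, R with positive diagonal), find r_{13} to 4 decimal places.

r_{13} = -0.9045

a_1 = (3, 1, 1); ‖a_1‖ = 3.3166, so e_1 = (0.9045, 0.3015, 0.3015).
r_{13} = e_1·a_3 = -0.9045.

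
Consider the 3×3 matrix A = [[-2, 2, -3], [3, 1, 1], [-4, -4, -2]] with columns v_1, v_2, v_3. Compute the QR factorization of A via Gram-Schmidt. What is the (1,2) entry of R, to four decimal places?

r_{12} = 2.7854

v_1 = (-2, 3, -4); ‖v_1‖ = 5.3852, so e_1 = (-0.3714, 0.5571, -0.7428).
r_{12} = e_1·v_2 = 2.7854.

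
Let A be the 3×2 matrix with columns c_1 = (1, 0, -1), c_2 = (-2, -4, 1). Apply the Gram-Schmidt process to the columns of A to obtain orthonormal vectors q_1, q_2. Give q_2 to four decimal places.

c_1 = (1, 0, -1); ‖c_1‖ = 1.4142, so q_1 = (0.7071, 0.0000, -0.7071).
q_1·c_2 = 0.7071·(-2) + 0.0000·(-4) + (-0.7071)·1 = -2.1213.
u_2 = c_2 + 2.1213·q_1 = (-0.5000, -4.0000, -0.5000).
‖u_2‖ = 4.0620, so q_2 = (-0.1231, -0.9847, -0.1231).

q_2 = (-0.1231, -0.9847, -0.1231)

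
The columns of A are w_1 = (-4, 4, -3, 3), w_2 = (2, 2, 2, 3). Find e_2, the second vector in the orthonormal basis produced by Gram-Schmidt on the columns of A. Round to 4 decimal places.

w_1 = (-4, 4, -3, 3); ‖w_1‖ = 7.0711, so e_1 = (-0.5657, 0.5657, -0.4243, 0.4243).
e_1·w_2 = (-0.5657)·2 + 0.5657·2 + (-0.4243)·2 + 0.4243·3 = 0.4243.
u_2 = w_2 − 0.4243·e_1 = (2.2400, 1.7600, 2.1800, 2.8200).
‖u_2‖ = 4.5629, so e_2 = (0.4909, 0.3857, 0.4778, 0.6180).

e_2 = (0.4909, 0.3857, 0.4778, 0.6180)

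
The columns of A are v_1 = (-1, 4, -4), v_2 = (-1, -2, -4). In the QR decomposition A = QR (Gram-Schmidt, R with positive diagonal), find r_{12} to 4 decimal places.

r_{12} = 1.5667

q_1 = v_1/‖v_1‖ = (-1, 4, -4)/5.7446 = (-0.1741, 0.6963, -0.6963).
r_{12} = q_1·v_2 = 1.5667.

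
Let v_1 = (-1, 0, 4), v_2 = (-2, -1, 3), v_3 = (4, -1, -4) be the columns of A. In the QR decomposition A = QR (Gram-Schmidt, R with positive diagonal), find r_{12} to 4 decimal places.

r_{12} = 3.3955

q_1 = v_1/‖v_1‖ = (-1, 0, 4)/4.1231 = (-0.2425, 0.0000, 0.9701).
r_{12} = q_1·v_2 = 3.3955.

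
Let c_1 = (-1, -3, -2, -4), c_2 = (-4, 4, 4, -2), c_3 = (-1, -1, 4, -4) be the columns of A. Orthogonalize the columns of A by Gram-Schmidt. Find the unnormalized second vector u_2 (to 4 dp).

u_2 = (-4.2667, 3.2000, 3.4667, -3.0667)

c_1 = (-1, -3, -2, -4); ‖c_1‖ = 5.4772, so e_1 = (-0.1826, -0.5477, -0.3651, -0.7303).
e_1·c_2 = (-0.1826)·(-4) + (-0.5477)·4 + (-0.3651)·4 + (-0.7303)·(-2) = -1.4606.
u_2 = c_2 + 1.4606·e_1 = (-4.2667, 3.2000, 3.4667, -3.0667).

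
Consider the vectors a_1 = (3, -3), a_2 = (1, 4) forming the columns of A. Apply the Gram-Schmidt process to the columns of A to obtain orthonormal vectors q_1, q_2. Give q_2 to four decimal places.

a_1 = (3, -3); ‖a_1‖ = 4.2426, so q_1 = (0.7071, -0.7071).
q_1·a_2 = 0.7071·1 + (-0.7071)·4 = -2.1213.
u_2 = a_2 + 2.1213·q_1 = (2.5000, 2.5000).
‖u_2‖ = 3.5355, so q_2 = (0.7071, 0.7071).

q_2 = (0.7071, 0.7071)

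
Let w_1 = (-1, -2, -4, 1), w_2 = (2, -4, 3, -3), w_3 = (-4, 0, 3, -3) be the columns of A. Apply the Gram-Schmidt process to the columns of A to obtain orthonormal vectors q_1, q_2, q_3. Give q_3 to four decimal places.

w_1 = (-1, -2, -4, 1); ‖w_1‖ = 4.6904, so q_1 = (-0.2132, -0.4264, -0.8528, 0.2132).
q_1·w_2 = (-0.2132)·2 + (-0.4264)·(-4) + (-0.8528)·3 + 0.2132·(-3) = -1.9188.
u_2 = w_2 + 1.9188·q_1 = (1.5909, -4.8182, 1.3636, -2.5909).
‖u_2‖ = 5.8582, so q_2 = (0.2716, -0.8225, 0.2328, -0.4423).
q_1·w_3 = (-0.2132)·(-4) + (-0.4264)·0 + (-0.8528)·3 + 0.2132·(-3) = -2.3452; q_2·w_3 = 0.2716·(-4) + (-0.8225)·0 + 0.2328·3 + (-0.4423)·(-3) = 0.9389.
u_3 = w_3 + 2.3452·q_1 − 0.9389·q_2 = (-4.7550, -0.2278, 0.7815, -2.0848).
‖u_3‖ = 5.2553, so q_3 = (-0.9048, -0.0433, 0.1487, -0.3967).

q_3 = (-0.9048, -0.0433, 0.1487, -0.3967)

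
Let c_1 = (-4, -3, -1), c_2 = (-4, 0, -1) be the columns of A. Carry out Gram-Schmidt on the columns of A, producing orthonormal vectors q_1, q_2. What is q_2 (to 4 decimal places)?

q_1 = c_1/‖c_1‖ = (-4, -3, -1)/5.0990 = (-0.7845, -0.5883, -0.1961).
r_{12} = q_1·c_2 = 3.3340.
u_2 = c_2 − 3.3340·q_1 = (-1.3846, 1.9615, -0.3462).
‖u_2‖ = 2.4258, so q_2 = (-0.5708, 0.8086, -0.1427).

q_2 = (-0.5708, 0.8086, -0.1427)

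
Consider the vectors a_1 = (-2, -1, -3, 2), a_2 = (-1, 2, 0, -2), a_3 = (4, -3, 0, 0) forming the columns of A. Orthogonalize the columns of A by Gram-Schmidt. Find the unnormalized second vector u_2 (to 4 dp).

u_2 = (-1.4444, 1.7778, -0.6667, -1.5556)

q_1 = a_1/‖a_1‖ = (-2, -1, -3, 2)/4.2426 = (-0.4714, -0.2357, -0.7071, 0.4714).
r_{12} = q_1·a_2 = -0.9428.
u_2 = a_2 + 0.9428·q_1 = (-1.4444, 1.7778, -0.6667, -1.5556).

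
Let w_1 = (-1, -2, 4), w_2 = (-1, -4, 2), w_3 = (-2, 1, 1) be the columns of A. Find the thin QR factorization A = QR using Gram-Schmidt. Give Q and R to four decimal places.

e_1 = w_1/‖w_1‖ = (-1, -2, 4)/4.5826 = (-0.2182, -0.4364, 0.8729).
r_{12} = e_1·w_2 = 3.7097.
u_2 = w_2 − 3.7097·e_1 = (-0.1905, -2.3810, -1.2381).
‖u_2‖ = 2.6904, so e_2 = (-0.0708, -0.8850, -0.4602).
r_{13} = e_1·w_3 = 0.8729; r_{23} = e_2·w_3 = -1.2036.
u_3 = w_3 − 0.8729·e_1 + 1.2036·e_2 = (-1.8947, 0.3158, -0.3158).
‖u_3‖ = 1.9467, so e_3 = (-0.9733, 0.1622, -0.1622).

Q = [[-0.2182, -0.0708, -0.9733], [-0.4364, -0.8850, 0.1622], [0.8729, -0.4602, -0.1622]], R = [[4.5826, 3.7097, 0.8729], [0.0000, 2.6904, -1.2036], [0.0000, 0.0000, 1.9467]]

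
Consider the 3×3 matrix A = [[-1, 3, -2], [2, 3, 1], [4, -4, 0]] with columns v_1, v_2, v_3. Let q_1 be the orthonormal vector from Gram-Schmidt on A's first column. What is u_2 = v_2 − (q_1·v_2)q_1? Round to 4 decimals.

v_1 = (-1, 2, 4); ‖v_1‖ = 4.5826, so q_1 = (-0.2182, 0.4364, 0.8729).
q_1·v_2 = (-0.2182)·3 + 0.4364·3 + 0.8729·(-4) = -2.8368.
u_2 = v_2 + 2.8368·q_1 = (2.3810, 4.2381, -1.5238).

u_2 = (2.3810, 4.2381, -1.5238)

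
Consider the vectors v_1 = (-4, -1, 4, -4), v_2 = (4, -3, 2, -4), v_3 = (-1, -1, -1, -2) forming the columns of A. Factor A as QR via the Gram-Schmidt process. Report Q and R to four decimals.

q_1 = v_1/‖v_1‖ = (-4, -1, 4, -4)/7.0000 = (-0.5714, -0.1429, 0.5714, -0.5714).
r_{12} = q_1·v_2 = 1.5714.
u_2 = v_2 − 1.5714·q_1 = (4.8980, -2.7755, 1.1020, -3.1020).
‖u_2‖ = 6.5215, so q_2 = (0.7510, -0.4256, 0.1690, -0.4757).
r_{13} = q_1·v_3 = 1.2857; r_{23} = q_2·v_3 = 0.4569.
u_3 = v_3 − 1.2857·q_1 − 0.4569·q_2 = (-0.6084, -0.6219, -1.8119, -1.0480).
‖u_3‖ = 2.2668, so q_3 = (-0.2684, -0.2743, -0.7993, -0.4623).

Q = [[-0.5714, 0.7510, -0.2684], [-0.1429, -0.4256, -0.2743], [0.5714, 0.1690, -0.7993], [-0.5714, -0.4757, -0.4623]], R = [[7.0000, 1.5714, 1.2857], [0.0000, 6.5215, 0.4569], [0.0000, 0.0000, 2.2668]]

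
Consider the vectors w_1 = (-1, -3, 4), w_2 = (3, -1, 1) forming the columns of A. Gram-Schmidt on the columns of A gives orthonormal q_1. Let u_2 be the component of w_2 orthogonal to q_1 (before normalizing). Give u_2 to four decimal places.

q_1 = w_1/‖w_1‖ = (-1, -3, 4)/5.0990 = (-0.1961, -0.5883, 0.7845).
r_{12} = q_1·w_2 = 0.7845.
u_2 = w_2 − 0.7845·q_1 = (3.1538, -0.5385, 0.3846).

u_2 = (3.1538, -0.5385, 0.3846)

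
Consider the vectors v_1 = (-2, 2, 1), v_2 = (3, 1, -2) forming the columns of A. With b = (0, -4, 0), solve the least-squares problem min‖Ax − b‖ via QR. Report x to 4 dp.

v_1 = (-2, 2, 1); ‖v_1‖ = 3.0000, so q_1 = (-0.6667, 0.6667, 0.3333).
q_1·v_2 = (-0.6667)·3 + 0.6667·1 + 0.3333·(-2) = -2.0000.
u_2 = v_2 + 2.0000·q_1 = (1.6667, 2.3333, -1.3333).
‖u_2‖ = 3.1623, so q_2 = (0.5270, 0.7379, -0.4216).
Qᵀb = (-2.6667, -2.9515).
Back-substitute: x_2 = -2.9515/3.1623 = -0.9333.
x_1 = (-2.6667 + 2.0000·(-0.9333))/3.0000 = -1.5111.

x = (-1.5111, -0.9333)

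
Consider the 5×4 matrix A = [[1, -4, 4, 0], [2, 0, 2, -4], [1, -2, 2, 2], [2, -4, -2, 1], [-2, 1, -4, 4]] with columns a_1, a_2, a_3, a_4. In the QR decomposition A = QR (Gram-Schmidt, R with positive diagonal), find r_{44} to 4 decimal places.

a_1 = (1, 2, 1, 2, -2); ‖a_1‖ = 3.7417, so e_1 = (0.2673, 0.5345, 0.2673, 0.5345, -0.5345).
e_1·a_2 = 0.2673·(-4) + 0.5345·0 + 0.2673·(-2) + 0.5345·(-4) + (-0.5345)·1 = -4.2762.
u_2 = a_2 + 4.2762·e_1 = (-2.8571, 2.2857, -0.8571, -1.7143, -1.2857).
‖u_2‖ = 4.3260, so e_2 = (-0.6605, 0.5284, -0.1981, -0.3963, -0.2972).
e_1·a_3 = 0.2673·4 + 0.5345·2 + 0.2673·2 + 0.5345·(-2) + (-0.5345)·(-4) = 3.7417; e_2·a_3 = (-0.6605)·4 + 0.5284·2 + (-0.1981)·2 + (-0.3963)·(-2) + (-0.2972)·(-4) = 0.0000.
u_3 = a_3 − 3.7417·e_1 − 0.0000·e_2 = (3.0000, 0.0000, 1.0000, -4.0000, -2.0000).
‖u_3‖ = 5.4772, so e_3 = (0.5477, 0.0000, 0.1826, -0.7303, -0.3651).
e_1·a_4 = 0.2673·0 + 0.5345·(-4) + 0.2673·2 + 0.5345·1 + (-0.5345)·4 = -3.2071; e_2·a_4 = (-0.6605)·0 + 0.5284·(-4) + (-0.1981)·2 + (-0.3963)·1 + (-0.2972)·4 = -4.0948; e_3·a_4 = 0.5477·0 + (0.0000)·(-4) + 0.1826·2 + (-0.7303)·1 + (-0.3651)·4 = -1.8257.
u_4 = a_4 + 3.2071·e_1 + 4.0948·e_2 + 1.8257·e_3 = (-0.8473, -0.1221, 2.3791, -0.2417, 0.4020).
r_{44} = ‖u_4‖ = 2.5716.

r_{44} = 2.5716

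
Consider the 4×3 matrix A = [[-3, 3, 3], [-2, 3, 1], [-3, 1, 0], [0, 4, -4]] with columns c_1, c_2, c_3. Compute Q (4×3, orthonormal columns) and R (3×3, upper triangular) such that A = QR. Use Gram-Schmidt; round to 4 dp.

Q = [[-0.6396, 0.1211, 0.5304], [-0.4264, 0.3029, 0.2507], [-0.6396, -0.3231, -0.6975], [0.0000, 0.8884, -0.4114]], R = [[4.6904, -3.8376, -2.3452], [0.0000, 4.5025, -2.8873], [0.0000, 0.0000, 3.4876]]

e_1 = c_1/‖c_1‖ = (-3, -2, -3, 0)/4.6904 = (-0.6396, -0.4264, -0.6396, 0.0000).
r_{12} = e_1·c_2 = -3.8376.
u_2 = c_2 + 3.8376·e_1 = (0.5455, 1.3636, -1.4545, 4.0000).
‖u_2‖ = 4.5025, so e_2 = (0.1211, 0.3029, -0.3231, 0.8884).
r_{13} = e_1·c_3 = -2.3452; r_{23} = e_2·c_3 = -2.8873.
u_3 = c_3 + 2.3452·e_1 + 2.8873·e_2 = (1.8498, 0.8744, -2.4327, -1.4350).
‖u_3‖ = 3.4876, so e_3 = (0.5304, 0.2507, -0.6975, -0.4114).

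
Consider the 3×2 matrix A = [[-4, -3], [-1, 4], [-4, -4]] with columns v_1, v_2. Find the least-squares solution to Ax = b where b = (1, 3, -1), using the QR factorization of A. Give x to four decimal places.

q_1 = v_1/‖v_1‖ = (-4, -1, -4)/5.7446 = (-0.6963, -0.1741, -0.6963).
r_{12} = q_1·v_2 = 4.1779.
u_2 = v_2 − 4.1779·q_1 = (-0.0909, 4.7273, -1.0909).
‖u_2‖ = 4.8524, so q_2 = (-0.0187, 0.9742, -0.2248).
Qᵀb = (-0.5222, 3.1287).
Back-substitute: x_2 = 3.1287/4.8524 = 0.6448.
x_1 = (-0.5222 − 4.1779·0.6448)/5.7446 = -0.5598.

x = (-0.5598, 0.6448)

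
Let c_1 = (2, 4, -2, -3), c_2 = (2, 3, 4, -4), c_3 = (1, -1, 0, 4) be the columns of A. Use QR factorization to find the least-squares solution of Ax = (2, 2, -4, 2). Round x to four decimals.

x = (1.0588, -0.4706, 0.8235)

c_1 = (2, 4, -2, -3); ‖c_1‖ = 5.7446, so e_1 = (0.3482, 0.6963, -0.3482, -0.5222).
e_1·c_2 = 0.3482·2 + 0.6963·3 + (-0.3482)·4 + (-0.5222)·(-4) = 3.4816.
u_2 = c_2 − 3.4816·e_1 = (0.7879, 0.5758, 5.2121, -2.1818).
‖u_2‖ = 5.7340, so e_2 = (0.1374, 0.1004, 0.9090, -0.3805).
e_1·c_3 = 0.3482·1 + 0.6963·(-1) + (-0.3482)·0 + (-0.5222)·4 = -2.4371; e_2·c_3 = 0.1374·1 + 0.1004·(-1) + 0.9090·0 + (-0.3805)·4 = -1.4850.
u_3 = c_3 + 2.4371·e_1 + 1.4850·e_2 = (2.0525, 0.8461, 0.5014, 2.1622).
‖u_3‖ = 3.1393, so e_3 = (0.6538, 0.2695, 0.1597, 0.6888).
Qᵀb = (2.4371, -3.9213, 2.5853).
Back-substitute: x_3 = 2.5853/3.1393 = 0.8235.
x_2 = (-3.9213 + 1.4850·0.8235)/5.7340 = -0.4706.
x_1 = (2.4371 − 3.4816·(-0.4706) + 2.4371·0.8235)/5.7446 = 1.0588.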